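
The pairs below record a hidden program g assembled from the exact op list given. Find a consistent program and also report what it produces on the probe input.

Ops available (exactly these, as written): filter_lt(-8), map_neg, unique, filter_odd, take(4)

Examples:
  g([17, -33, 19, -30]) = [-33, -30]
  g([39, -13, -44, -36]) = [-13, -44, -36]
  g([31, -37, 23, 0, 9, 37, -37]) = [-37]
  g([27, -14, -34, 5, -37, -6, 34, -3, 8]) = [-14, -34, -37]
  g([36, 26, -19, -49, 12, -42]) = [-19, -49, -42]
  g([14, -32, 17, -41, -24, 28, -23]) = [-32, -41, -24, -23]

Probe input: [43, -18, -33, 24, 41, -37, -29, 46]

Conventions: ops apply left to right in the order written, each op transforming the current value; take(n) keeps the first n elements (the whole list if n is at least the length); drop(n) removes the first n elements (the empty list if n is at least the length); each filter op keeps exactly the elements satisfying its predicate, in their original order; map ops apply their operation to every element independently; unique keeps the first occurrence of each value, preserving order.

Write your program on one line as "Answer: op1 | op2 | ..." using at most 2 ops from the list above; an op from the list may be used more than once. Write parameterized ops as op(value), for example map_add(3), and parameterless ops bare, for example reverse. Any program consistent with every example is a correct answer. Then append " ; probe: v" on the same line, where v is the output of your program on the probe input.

unique | filter_lt(-8) ; probe: [-18, -33, -37, -29]

Check, running the answer program on each example:
  [17, -33, 19, -30] -> [17, -33, 19, -30] -> [-33, -30]
  [39, -13, -44, -36] -> [39, -13, -44, -36] -> [-13, -44, -36]
  [31, -37, 23, 0, 9, 37, -37] -> [31, -37, 23, 0, 9, 37] -> [-37]
  [27, -14, -34, 5, -37, -6, 34, -3, 8] -> [27, -14, -34, 5, -37, -6, 34, -3, 8] -> [-14, -34, -37]
  [36, 26, -19, -49, 12, -42] -> [36, 26, -19, -49, 12, -42] -> [-19, -49, -42]
  [14, -32, 17, -41, -24, 28, -23] -> [14, -32, 17, -41, -24, 28, -23] -> [-32, -41, -24, -23]
  probe: [43, -18, -33, 24, 41, -37, -29, 46] -> [43, -18, -33, 24, 41, -37, -29, 46] -> [-18, -33, -37, -29]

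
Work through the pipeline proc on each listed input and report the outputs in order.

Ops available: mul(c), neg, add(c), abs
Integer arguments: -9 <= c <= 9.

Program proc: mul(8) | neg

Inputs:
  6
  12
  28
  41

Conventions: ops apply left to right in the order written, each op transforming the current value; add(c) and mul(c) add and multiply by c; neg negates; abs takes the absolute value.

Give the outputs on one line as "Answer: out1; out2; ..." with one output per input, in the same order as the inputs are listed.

-48; -96; -224; -328

Execution, op by op:
  6 -> 48 -> -48
  12 -> 96 -> -96
  28 -> 224 -> -224
  41 -> 328 -> -328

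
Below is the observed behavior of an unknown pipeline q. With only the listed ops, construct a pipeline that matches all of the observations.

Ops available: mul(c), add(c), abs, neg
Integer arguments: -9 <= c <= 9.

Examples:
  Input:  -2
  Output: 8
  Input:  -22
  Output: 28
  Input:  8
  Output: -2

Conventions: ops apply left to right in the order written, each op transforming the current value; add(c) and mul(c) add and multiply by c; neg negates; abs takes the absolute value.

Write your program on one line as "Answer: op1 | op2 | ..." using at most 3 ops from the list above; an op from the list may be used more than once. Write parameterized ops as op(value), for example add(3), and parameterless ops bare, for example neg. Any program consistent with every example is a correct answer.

neg | add(-1) | add(7)

Check, running the answer program on each example:
  -2 -> 2 -> 1 -> 8
  -22 -> 22 -> 21 -> 28
  8 -> -8 -> -9 -> -2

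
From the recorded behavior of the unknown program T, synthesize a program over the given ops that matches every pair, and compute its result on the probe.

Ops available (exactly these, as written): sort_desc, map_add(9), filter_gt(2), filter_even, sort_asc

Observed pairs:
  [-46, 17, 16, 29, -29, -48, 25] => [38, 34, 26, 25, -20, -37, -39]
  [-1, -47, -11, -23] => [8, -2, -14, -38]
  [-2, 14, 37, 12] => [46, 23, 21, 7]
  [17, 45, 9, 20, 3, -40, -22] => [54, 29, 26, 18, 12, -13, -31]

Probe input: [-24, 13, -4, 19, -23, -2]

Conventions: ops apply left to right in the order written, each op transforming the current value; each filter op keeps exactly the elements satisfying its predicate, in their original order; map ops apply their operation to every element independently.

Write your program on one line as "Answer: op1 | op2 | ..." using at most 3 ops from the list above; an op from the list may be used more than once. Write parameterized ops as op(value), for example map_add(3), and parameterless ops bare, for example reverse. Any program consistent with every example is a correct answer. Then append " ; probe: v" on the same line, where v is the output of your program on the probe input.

sort_desc | map_add(9) ; probe: [28, 22, 7, 5, -14, -15]

Check, running the answer program on each example:
  [-46, 17, 16, 29, -29, -48, 25] -> [29, 25, 17, 16, -29, -46, -48] -> [38, 34, 26, 25, -20, -37, -39]
  [-1, -47, -11, -23] -> [-1, -11, -23, -47] -> [8, -2, -14, -38]
  [-2, 14, 37, 12] -> [37, 14, 12, -2] -> [46, 23, 21, 7]
  [17, 45, 9, 20, 3, -40, -22] -> [45, 20, 17, 9, 3, -22, -40] -> [54, 29, 26, 18, 12, -13, -31]
  probe: [-24, 13, -4, 19, -23, -2] -> [19, 13, -2, -4, -23, -24] -> [28, 22, 7, 5, -14, -15]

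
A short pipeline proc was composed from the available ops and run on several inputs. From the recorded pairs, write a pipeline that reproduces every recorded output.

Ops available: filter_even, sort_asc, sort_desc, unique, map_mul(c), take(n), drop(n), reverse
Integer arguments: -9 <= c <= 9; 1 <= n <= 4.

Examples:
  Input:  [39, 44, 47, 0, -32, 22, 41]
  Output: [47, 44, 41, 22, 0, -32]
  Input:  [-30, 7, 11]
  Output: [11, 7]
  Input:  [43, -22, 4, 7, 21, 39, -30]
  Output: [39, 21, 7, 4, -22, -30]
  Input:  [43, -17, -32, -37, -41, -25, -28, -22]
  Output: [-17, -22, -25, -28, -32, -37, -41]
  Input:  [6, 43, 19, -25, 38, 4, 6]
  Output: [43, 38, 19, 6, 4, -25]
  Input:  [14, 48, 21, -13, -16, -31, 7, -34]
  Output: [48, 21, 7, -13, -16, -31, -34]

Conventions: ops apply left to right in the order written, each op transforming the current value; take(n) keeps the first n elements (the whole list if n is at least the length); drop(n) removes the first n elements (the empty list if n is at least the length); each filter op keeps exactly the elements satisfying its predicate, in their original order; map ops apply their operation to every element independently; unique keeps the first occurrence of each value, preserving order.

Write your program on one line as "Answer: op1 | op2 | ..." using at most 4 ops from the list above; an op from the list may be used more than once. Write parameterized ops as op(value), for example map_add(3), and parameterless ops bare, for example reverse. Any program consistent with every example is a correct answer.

drop(1) | sort_asc | reverse

Check, running the answer program on each example:
  [39, 44, 47, 0, -32, 22, 41] -> [44, 47, 0, -32, 22, 41] -> [-32, 0, 22, 41, 44, 47] -> [47, 44, 41, 22, 0, -32]
  [-30, 7, 11] -> [7, 11] -> [7, 11] -> [11, 7]
  [43, -22, 4, 7, 21, 39, -30] -> [-22, 4, 7, 21, 39, -30] -> [-30, -22, 4, 7, 21, 39] -> [39, 21, 7, 4, -22, -30]
  [43, -17, -32, -37, -41, -25, -28, -22] -> [-17, -32, -37, -41, -25, -28, -22] -> [-41, -37, -32, -28, -25, -22, -17] -> [-17, -22, -25, -28, -32, -37, -41]
  [6, 43, 19, -25, 38, 4, 6] -> [43, 19, -25, 38, 4, 6] -> [-25, 4, 6, 19, 38, 43] -> [43, 38, 19, 6, 4, -25]
  [14, 48, 21, -13, -16, -31, 7, -34] -> [48, 21, -13, -16, -31, 7, -34] -> [-34, -31, -16, -13, 7, 21, 48] -> [48, 21, 7, -13, -16, -31, -34]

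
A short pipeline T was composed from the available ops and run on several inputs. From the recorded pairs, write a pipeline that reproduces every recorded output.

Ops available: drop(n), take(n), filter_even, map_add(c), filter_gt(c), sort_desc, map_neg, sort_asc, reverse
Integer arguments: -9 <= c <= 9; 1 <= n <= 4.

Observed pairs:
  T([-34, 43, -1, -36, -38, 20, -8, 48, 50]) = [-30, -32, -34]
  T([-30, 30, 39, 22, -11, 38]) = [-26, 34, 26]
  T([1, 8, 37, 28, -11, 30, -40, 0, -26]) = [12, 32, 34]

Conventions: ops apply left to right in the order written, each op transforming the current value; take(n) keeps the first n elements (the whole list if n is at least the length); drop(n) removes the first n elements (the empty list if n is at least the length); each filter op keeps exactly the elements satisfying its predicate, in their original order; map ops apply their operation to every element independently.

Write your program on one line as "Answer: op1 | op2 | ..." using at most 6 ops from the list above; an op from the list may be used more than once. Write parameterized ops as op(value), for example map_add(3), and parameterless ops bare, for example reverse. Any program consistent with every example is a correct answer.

map_neg | map_add(-4) | filter_even | map_neg | take(3)

Check, running the answer program on each example:
  [-34, 43, -1, -36, -38, 20, -8, 48, 50] -> [34, -43, 1, 36, 38, -20, 8, -48, -50] -> [30, -47, -3, 32, 34, -24, 4, -52, -54] -> [30, 32, 34, -24, 4, -52, -54] -> [-30, -32, -34, 24, -4, 52, 54] -> [-30, -32, -34]
  [-30, 30, 39, 22, -11, 38] -> [30, -30, -39, -22, 11, -38] -> [26, -34, -43, -26, 7, -42] -> [26, -34, -26, -42] -> [-26, 34, 26, 42] -> [-26, 34, 26]
  [1, 8, 37, 28, -11, 30, -40, 0, -26] -> [-1, -8, -37, -28, 11, -30, 40, 0, 26] -> [-5, -12, -41, -32, 7, -34, 36, -4, 22] -> [-12, -32, -34, 36, -4, 22] -> [12, 32, 34, -36, 4, -22] -> [12, 32, 34]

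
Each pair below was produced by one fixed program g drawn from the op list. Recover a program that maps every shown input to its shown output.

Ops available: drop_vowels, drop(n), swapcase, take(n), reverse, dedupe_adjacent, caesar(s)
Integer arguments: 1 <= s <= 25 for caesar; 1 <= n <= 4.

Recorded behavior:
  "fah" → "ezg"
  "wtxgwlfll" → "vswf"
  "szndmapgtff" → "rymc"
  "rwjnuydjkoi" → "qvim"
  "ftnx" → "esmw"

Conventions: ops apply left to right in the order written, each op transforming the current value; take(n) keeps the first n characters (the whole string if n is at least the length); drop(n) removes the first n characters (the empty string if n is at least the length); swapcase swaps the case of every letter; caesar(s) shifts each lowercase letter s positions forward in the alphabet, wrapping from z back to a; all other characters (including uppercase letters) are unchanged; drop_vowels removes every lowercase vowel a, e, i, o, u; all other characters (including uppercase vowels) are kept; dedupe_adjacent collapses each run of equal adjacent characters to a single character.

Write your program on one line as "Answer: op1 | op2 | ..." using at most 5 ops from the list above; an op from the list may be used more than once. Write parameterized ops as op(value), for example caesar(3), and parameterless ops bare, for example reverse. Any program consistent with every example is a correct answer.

reverse | caesar(25) | reverse | dedupe_adjacent | take(4)

Check, running the answer program on each example:
  "fah" -> "haf" -> "gze" -> "ezg" -> "ezg" -> "ezg"
  "wtxgwlfll" -> "llflwgxtw" -> "kkekvfwsv" -> "vswfvkekk" -> "vswfvkek" -> "vswf"
  "szndmapgtff" -> "fftgpamdnzs" -> "eesfozlcmyr" -> "rymclzofsee" -> "rymclzofse" -> "rymc"
  "rwjnuydjkoi" -> "iokjdyunjwr" -> "hnjicxtmivq" -> "qvimtxcijnh" -> "qvimtxcijnh" -> "qvim"
  "ftnx" -> "xntf" -> "wmse" -> "esmw" -> "esmw" -> "esmw"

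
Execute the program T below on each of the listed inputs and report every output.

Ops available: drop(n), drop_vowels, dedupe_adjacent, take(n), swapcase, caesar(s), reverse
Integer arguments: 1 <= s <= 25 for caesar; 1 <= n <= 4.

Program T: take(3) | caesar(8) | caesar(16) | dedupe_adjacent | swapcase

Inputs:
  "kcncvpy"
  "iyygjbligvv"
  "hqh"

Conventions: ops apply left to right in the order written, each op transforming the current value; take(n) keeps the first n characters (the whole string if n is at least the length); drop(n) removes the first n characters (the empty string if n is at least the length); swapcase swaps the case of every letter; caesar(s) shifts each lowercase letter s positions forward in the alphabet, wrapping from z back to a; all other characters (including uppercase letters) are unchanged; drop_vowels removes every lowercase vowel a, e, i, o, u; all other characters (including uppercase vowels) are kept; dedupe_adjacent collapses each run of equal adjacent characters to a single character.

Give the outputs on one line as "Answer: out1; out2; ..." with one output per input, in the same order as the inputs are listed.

Execution, op by op:
  "kcncvpy" -> "kcn" -> "skv" -> "ial" -> "ial" -> "IAL"
  "iyygjbligvv" -> "iyy" -> "qgg" -> "gww" -> "gw" -> "GW"
  "hqh" -> "hqh" -> "pyp" -> "fof" -> "fof" -> "FOF"

"IAL"; "GW"; "FOF"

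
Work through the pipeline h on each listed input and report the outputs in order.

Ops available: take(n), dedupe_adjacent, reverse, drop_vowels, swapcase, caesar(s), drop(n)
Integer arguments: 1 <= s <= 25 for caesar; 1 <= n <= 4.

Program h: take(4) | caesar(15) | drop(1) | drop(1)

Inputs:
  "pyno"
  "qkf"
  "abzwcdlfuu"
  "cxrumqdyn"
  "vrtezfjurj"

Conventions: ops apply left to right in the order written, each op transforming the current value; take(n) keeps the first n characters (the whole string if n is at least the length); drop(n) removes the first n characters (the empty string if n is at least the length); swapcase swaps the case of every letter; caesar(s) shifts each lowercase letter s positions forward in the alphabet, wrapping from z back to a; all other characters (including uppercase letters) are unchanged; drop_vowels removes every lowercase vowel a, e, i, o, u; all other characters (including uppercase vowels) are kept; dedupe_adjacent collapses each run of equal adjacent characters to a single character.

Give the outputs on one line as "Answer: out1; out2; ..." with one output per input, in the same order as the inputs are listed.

"cd"; "u"; "ol"; "gj"; "it"

Execution, op by op:
  "pyno" -> "pyno" -> "encd" -> "ncd" -> "cd"
  "qkf" -> "qkf" -> "fzu" -> "zu" -> "u"
  "abzwcdlfuu" -> "abzw" -> "pqol" -> "qol" -> "ol"
  "cxrumqdyn" -> "cxru" -> "rmgj" -> "mgj" -> "gj"
  "vrtezfjurj" -> "vrte" -> "kgit" -> "git" -> "it"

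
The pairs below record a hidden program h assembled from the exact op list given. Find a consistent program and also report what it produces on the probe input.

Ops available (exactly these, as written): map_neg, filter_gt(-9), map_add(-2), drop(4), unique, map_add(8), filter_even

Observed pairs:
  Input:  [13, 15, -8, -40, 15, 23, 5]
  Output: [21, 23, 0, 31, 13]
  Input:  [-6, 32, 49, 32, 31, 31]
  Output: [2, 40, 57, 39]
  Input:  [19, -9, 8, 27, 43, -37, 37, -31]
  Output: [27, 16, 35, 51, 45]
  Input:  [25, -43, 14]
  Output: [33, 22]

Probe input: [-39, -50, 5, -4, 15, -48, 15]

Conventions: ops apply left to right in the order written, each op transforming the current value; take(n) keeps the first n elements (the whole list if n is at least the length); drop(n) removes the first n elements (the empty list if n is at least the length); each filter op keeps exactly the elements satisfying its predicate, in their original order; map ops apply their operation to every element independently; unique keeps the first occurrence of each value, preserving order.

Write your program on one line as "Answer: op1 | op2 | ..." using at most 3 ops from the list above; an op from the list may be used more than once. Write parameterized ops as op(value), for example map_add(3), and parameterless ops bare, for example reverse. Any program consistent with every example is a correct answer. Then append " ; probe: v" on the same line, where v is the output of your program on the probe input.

filter_gt(-9) | unique | map_add(8) ; probe: [13, 4, 23]

Check, running the answer program on each example:
  [13, 15, -8, -40, 15, 23, 5] -> [13, 15, -8, 15, 23, 5] -> [13, 15, -8, 23, 5] -> [21, 23, 0, 31, 13]
  [-6, 32, 49, 32, 31, 31] -> [-6, 32, 49, 32, 31, 31] -> [-6, 32, 49, 31] -> [2, 40, 57, 39]
  [19, -9, 8, 27, 43, -37, 37, -31] -> [19, 8, 27, 43, 37] -> [19, 8, 27, 43, 37] -> [27, 16, 35, 51, 45]
  [25, -43, 14] -> [25, 14] -> [25, 14] -> [33, 22]
  probe: [-39, -50, 5, -4, 15, -48, 15] -> [5, -4, 15, 15] -> [5, -4, 15] -> [13, 4, 23]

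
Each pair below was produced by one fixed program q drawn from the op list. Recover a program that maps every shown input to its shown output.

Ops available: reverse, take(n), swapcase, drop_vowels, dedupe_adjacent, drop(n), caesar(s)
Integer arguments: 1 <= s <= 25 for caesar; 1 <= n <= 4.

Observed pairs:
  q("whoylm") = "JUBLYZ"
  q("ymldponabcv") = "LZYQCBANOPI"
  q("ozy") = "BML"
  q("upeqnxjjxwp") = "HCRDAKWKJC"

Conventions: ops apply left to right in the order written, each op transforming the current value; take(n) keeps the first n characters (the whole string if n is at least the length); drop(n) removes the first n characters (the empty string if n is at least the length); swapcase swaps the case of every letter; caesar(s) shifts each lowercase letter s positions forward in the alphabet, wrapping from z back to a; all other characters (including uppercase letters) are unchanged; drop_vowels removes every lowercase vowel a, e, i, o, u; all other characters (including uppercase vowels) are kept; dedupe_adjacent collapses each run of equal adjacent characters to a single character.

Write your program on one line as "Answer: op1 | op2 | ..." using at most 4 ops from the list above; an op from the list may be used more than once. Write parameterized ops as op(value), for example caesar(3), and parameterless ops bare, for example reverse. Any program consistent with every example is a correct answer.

caesar(13) | swapcase | dedupe_adjacent

Check, running the answer program on each example:
  "whoylm" -> "jublyz" -> "JUBLYZ" -> "JUBLYZ"
  "ymldponabcv" -> "lzyqcbanopi" -> "LZYQCBANOPI" -> "LZYQCBANOPI"
  "ozy" -> "bml" -> "BML" -> "BML"
  "upeqnxjjxwp" -> "hcrdakwwkjc" -> "HCRDAKWWKJC" -> "HCRDAKWKJC"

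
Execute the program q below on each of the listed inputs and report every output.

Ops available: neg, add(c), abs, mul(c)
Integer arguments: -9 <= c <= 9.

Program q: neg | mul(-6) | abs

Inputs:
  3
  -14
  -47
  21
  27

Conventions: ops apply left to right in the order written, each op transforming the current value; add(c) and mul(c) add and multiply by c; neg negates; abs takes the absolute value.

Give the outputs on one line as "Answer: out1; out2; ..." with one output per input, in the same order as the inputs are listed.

Execution, op by op:
  3 -> -3 -> 18 -> 18
  -14 -> 14 -> -84 -> 84
  -47 -> 47 -> -282 -> 282
  21 -> -21 -> 126 -> 126
  27 -> -27 -> 162 -> 162

18; 84; 282; 126; 162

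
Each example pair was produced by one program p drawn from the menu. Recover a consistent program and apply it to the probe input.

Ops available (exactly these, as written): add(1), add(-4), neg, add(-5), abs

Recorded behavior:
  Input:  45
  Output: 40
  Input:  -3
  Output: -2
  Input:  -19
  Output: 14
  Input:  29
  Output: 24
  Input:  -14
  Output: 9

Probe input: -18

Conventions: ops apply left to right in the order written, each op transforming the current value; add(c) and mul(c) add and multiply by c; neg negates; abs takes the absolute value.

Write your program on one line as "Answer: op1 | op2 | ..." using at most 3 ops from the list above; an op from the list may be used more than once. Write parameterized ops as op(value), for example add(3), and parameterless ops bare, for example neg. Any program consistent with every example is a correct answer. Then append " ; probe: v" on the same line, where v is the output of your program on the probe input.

abs | add(-5) ; probe: 13

Check, running the answer program on each example:
  45 -> 45 -> 40
  -3 -> 3 -> -2
  -19 -> 19 -> 14
  29 -> 29 -> 24
  -14 -> 14 -> 9
  probe: -18 -> 18 -> 13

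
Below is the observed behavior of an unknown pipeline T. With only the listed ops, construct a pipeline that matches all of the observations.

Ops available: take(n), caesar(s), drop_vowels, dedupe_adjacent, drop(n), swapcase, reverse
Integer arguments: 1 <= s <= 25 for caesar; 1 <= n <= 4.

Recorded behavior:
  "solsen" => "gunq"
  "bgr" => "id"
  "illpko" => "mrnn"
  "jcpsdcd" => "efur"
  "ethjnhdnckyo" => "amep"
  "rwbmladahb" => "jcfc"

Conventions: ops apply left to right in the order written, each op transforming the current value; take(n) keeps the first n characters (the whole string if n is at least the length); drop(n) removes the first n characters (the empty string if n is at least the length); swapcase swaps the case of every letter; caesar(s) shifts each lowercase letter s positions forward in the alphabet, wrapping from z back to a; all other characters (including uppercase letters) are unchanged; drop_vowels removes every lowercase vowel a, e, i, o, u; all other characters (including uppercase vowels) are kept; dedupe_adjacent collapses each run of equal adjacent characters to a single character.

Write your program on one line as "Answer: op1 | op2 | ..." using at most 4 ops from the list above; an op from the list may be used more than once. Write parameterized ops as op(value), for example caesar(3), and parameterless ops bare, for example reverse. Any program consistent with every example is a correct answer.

reverse | drop(1) | take(4) | caesar(2)

Check, running the answer program on each example:
  "solsen" -> "neslos" -> "eslos" -> "eslo" -> "gunq"
  "bgr" -> "rgb" -> "gb" -> "gb" -> "id"
  "illpko" -> "okplli" -> "kplli" -> "kpll" -> "mrnn"
  "jcpsdcd" -> "dcdspcj" -> "cdspcj" -> "cdsp" -> "efur"
  "ethjnhdnckyo" -> "oykcndhnjhte" -> "ykcndhnjhte" -> "ykcn" -> "amep"
  "rwbmladahb" -> "bhadalmbwr" -> "hadalmbwr" -> "hada" -> "jcfc"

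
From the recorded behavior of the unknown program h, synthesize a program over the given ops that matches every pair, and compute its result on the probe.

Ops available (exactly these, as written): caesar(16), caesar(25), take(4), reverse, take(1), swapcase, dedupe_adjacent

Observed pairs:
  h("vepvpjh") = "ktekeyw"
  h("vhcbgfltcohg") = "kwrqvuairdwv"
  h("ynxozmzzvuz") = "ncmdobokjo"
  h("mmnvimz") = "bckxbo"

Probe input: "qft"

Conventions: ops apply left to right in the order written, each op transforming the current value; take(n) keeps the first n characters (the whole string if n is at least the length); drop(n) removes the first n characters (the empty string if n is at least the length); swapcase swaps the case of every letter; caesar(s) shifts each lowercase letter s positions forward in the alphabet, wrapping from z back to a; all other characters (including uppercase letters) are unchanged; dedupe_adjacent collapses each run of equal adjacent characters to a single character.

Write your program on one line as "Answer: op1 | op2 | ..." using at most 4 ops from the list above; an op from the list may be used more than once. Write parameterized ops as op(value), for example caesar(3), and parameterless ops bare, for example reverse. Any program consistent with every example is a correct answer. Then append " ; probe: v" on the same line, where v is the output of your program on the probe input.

dedupe_adjacent | caesar(16) | caesar(25) ; probe: "fui"

Check, running the answer program on each example:
  "vepvpjh" -> "vepvpjh" -> "luflfzx" -> "ktekeyw"
  "vhcbgfltcohg" -> "vhcbgfltcohg" -> "lxsrwvbjsexw" -> "kwrqvuairdwv"
  "ynxozmzzvuz" -> "ynxozmzvuz" -> "odnepcplkp" -> "ncmdobokjo"
  "mmnvimz" -> "mnvimz" -> "cdlycp" -> "bckxbo"
  probe: "qft" -> "qft" -> "gvj" -> "fui"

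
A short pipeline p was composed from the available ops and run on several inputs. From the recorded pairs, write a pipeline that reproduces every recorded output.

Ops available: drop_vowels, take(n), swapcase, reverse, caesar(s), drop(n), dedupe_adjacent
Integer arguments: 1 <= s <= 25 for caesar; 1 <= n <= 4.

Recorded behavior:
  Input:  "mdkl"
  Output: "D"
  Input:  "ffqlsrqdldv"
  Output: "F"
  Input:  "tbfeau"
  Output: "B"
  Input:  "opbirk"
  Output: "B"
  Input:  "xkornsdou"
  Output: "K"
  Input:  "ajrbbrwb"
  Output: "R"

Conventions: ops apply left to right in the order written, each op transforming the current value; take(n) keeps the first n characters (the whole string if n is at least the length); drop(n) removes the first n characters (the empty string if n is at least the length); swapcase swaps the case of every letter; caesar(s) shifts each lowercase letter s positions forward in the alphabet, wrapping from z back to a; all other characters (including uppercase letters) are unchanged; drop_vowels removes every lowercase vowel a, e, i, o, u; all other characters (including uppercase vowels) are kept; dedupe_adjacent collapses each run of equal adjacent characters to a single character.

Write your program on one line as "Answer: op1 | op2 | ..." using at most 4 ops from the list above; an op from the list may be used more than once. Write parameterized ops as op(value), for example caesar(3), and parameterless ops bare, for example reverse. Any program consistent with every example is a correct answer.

drop_vowels | swapcase | drop(1) | take(1)

Check, running the answer program on each example:
  "mdkl" -> "mdkl" -> "MDKL" -> "DKL" -> "D"
  "ffqlsrqdldv" -> "ffqlsrqdldv" -> "FFQLSRQDLDV" -> "FQLSRQDLDV" -> "F"
  "tbfeau" -> "tbf" -> "TBF" -> "BF" -> "B"
  "opbirk" -> "pbrk" -> "PBRK" -> "BRK" -> "B"
  "xkornsdou" -> "xkrnsd" -> "XKRNSD" -> "KRNSD" -> "K"
  "ajrbbrwb" -> "jrbbrwb" -> "JRBBRWB" -> "RBBRWB" -> "R"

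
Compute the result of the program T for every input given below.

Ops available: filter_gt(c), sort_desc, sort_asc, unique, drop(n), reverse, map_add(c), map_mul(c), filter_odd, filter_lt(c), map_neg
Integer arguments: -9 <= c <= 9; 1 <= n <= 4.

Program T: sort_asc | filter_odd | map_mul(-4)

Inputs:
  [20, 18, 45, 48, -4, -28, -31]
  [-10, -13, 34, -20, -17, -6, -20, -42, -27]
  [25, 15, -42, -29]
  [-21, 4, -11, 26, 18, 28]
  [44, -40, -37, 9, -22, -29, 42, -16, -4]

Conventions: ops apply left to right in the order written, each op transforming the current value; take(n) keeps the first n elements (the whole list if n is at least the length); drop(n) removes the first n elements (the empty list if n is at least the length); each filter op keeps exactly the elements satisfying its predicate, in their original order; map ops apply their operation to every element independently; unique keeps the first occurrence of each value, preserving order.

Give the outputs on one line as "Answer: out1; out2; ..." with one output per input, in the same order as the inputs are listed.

[124, -180]; [108, 68, 52]; [116, -60, -100]; [84, 44]; [148, 116, -36]

Execution, op by op:
  [20, 18, 45, 48, -4, -28, -31] -> [-31, -28, -4, 18, 20, 45, 48] -> [-31, 45] -> [124, -180]
  [-10, -13, 34, -20, -17, -6, -20, -42, -27] -> [-42, -27, -20, -20, -17, -13, -10, -6, 34] -> [-27, -17, -13] -> [108, 68, 52]
  [25, 15, -42, -29] -> [-42, -29, 15, 25] -> [-29, 15, 25] -> [116, -60, -100]
  [-21, 4, -11, 26, 18, 28] -> [-21, -11, 4, 18, 26, 28] -> [-21, -11] -> [84, 44]
  [44, -40, -37, 9, -22, -29, 42, -16, -4] -> [-40, -37, -29, -22, -16, -4, 9, 42, 44] -> [-37, -29, 9] -> [148, 116, -36]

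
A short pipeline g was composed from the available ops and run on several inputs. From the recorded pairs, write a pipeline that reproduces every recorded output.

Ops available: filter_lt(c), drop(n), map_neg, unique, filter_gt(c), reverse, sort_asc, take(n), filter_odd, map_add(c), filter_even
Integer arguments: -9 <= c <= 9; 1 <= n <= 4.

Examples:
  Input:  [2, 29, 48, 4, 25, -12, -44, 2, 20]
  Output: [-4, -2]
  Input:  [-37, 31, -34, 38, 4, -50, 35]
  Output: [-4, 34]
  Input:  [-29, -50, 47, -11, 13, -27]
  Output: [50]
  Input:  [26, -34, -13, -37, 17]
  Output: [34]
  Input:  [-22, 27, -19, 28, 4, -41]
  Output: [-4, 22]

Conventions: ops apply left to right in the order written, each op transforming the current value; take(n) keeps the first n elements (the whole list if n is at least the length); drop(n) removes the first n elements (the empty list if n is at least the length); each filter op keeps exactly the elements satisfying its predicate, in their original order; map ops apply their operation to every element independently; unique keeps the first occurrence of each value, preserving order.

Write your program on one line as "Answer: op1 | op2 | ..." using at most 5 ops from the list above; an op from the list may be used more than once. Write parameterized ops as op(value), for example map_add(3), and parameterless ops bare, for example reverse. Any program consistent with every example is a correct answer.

map_neg | filter_gt(-7) | filter_even | sort_asc | take(2)

Check, running the answer program on each example:
  [2, 29, 48, 4, 25, -12, -44, 2, 20] -> [-2, -29, -48, -4, -25, 12, 44, -2, -20] -> [-2, -4, 12, 44, -2] -> [-2, -4, 12, 44, -2] -> [-4, -2, -2, 12, 44] -> [-4, -2]
  [-37, 31, -34, 38, 4, -50, 35] -> [37, -31, 34, -38, -4, 50, -35] -> [37, 34, -4, 50] -> [34, -4, 50] -> [-4, 34, 50] -> [-4, 34]
  [-29, -50, 47, -11, 13, -27] -> [29, 50, -47, 11, -13, 27] -> [29, 50, 11, 27] -> [50] -> [50] -> [50]
  [26, -34, -13, -37, 17] -> [-26, 34, 13, 37, -17] -> [34, 13, 37] -> [34] -> [34] -> [34]
  [-22, 27, -19, 28, 4, -41] -> [22, -27, 19, -28, -4, 41] -> [22, 19, -4, 41] -> [22, -4] -> [-4, 22] -> [-4, 22]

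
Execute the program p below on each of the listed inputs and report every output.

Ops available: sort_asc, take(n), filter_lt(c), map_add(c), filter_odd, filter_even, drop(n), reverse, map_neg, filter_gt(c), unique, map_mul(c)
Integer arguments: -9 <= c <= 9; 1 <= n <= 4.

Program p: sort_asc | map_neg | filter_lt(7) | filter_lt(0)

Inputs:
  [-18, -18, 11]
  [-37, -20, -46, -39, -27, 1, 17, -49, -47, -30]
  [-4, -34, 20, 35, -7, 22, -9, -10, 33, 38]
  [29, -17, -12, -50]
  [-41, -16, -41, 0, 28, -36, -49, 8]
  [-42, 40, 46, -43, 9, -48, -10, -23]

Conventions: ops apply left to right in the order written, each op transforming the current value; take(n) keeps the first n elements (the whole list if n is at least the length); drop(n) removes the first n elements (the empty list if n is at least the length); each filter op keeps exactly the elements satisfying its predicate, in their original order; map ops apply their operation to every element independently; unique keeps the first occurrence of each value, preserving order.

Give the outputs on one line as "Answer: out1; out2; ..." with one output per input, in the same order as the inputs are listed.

Execution, op by op:
  [-18, -18, 11] -> [-18, -18, 11] -> [18, 18, -11] -> [-11] -> [-11]
  [-37, -20, -46, -39, -27, 1, 17, -49, -47, -30] -> [-49, -47, -46, -39, -37, -30, -27, -20, 1, 17] -> [49, 47, 46, 39, 37, 30, 27, 20, -1, -17] -> [-1, -17] -> [-1, -17]
  [-4, -34, 20, 35, -7, 22, -9, -10, 33, 38] -> [-34, -10, -9, -7, -4, 20, 22, 33, 35, 38] -> [34, 10, 9, 7, 4, -20, -22, -33, -35, -38] -> [4, -20, -22, -33, -35, -38] -> [-20, -22, -33, -35, -38]
  [29, -17, -12, -50] -> [-50, -17, -12, 29] -> [50, 17, 12, -29] -> [-29] -> [-29]
  [-41, -16, -41, 0, 28, -36, -49, 8] -> [-49, -41, -41, -36, -16, 0, 8, 28] -> [49, 41, 41, 36, 16, 0, -8, -28] -> [0, -8, -28] -> [-8, -28]
  [-42, 40, 46, -43, 9, -48, -10, -23] -> [-48, -43, -42, -23, -10, 9, 40, 46] -> [48, 43, 42, 23, 10, -9, -40, -46] -> [-9, -40, -46] -> [-9, -40, -46]

[-11]; [-1, -17]; [-20, -22, -33, -35, -38]; [-29]; [-8, -28]; [-9, -40, -46]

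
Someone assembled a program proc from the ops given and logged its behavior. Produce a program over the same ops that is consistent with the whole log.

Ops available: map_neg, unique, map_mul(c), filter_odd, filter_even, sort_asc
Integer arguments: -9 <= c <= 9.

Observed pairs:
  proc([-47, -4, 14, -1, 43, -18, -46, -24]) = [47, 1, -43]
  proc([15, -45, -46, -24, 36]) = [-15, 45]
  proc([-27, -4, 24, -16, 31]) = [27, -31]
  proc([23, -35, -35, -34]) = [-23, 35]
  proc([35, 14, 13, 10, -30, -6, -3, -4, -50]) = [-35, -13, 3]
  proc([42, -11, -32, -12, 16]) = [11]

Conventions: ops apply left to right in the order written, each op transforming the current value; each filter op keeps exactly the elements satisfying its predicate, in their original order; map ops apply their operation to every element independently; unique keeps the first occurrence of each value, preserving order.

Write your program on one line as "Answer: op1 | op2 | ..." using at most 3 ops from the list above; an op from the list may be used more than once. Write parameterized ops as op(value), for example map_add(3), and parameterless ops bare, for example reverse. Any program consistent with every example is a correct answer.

map_neg | filter_odd | unique

Check, running the answer program on each example:
  [-47, -4, 14, -1, 43, -18, -46, -24] -> [47, 4, -14, 1, -43, 18, 46, 24] -> [47, 1, -43] -> [47, 1, -43]
  [15, -45, -46, -24, 36] -> [-15, 45, 46, 24, -36] -> [-15, 45] -> [-15, 45]
  [-27, -4, 24, -16, 31] -> [27, 4, -24, 16, -31] -> [27, -31] -> [27, -31]
  [23, -35, -35, -34] -> [-23, 35, 35, 34] -> [-23, 35, 35] -> [-23, 35]
  [35, 14, 13, 10, -30, -6, -3, -4, -50] -> [-35, -14, -13, -10, 30, 6, 3, 4, 50] -> [-35, -13, 3] -> [-35, -13, 3]
  [42, -11, -32, -12, 16] -> [-42, 11, 32, 12, -16] -> [11] -> [11]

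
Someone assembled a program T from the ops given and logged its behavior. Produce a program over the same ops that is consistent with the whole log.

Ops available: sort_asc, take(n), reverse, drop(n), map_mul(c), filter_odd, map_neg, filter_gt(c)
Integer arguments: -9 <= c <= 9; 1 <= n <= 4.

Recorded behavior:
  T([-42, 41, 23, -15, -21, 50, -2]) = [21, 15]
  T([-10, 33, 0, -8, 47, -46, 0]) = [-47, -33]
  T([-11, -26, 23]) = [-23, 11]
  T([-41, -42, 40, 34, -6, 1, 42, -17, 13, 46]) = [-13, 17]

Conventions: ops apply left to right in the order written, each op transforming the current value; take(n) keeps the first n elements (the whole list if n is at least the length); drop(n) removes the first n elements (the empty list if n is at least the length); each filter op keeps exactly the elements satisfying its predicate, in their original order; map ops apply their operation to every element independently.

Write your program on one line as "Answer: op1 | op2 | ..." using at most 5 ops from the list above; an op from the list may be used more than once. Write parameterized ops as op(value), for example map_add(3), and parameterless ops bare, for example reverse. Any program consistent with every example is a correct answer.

filter_odd | reverse | map_neg | take(2)

Check, running the answer program on each example:
  [-42, 41, 23, -15, -21, 50, -2] -> [41, 23, -15, -21] -> [-21, -15, 23, 41] -> [21, 15, -23, -41] -> [21, 15]
  [-10, 33, 0, -8, 47, -46, 0] -> [33, 47] -> [47, 33] -> [-47, -33] -> [-47, -33]
  [-11, -26, 23] -> [-11, 23] -> [23, -11] -> [-23, 11] -> [-23, 11]
  [-41, -42, 40, 34, -6, 1, 42, -17, 13, 46] -> [-41, 1, -17, 13] -> [13, -17, 1, -41] -> [-13, 17, -1, 41] -> [-13, 17]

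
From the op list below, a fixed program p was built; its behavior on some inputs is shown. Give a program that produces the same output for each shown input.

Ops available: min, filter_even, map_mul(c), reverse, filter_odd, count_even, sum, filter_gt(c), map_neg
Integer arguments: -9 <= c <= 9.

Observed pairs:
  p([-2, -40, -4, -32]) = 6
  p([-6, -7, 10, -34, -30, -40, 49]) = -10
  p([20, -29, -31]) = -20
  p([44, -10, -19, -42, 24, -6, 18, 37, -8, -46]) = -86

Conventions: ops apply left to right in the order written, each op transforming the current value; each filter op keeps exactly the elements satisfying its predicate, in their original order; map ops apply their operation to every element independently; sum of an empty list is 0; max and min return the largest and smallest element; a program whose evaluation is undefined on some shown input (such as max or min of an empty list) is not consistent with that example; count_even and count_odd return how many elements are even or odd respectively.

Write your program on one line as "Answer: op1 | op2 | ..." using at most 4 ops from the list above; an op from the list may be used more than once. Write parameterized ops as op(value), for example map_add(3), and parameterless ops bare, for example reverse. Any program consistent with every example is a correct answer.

filter_gt(-5) | filter_even | map_neg | sum

Check, running the answer program on each example:
  [-2, -40, -4, -32] -> [-2, -4] -> [-2, -4] -> [2, 4] -> 6
  [-6, -7, 10, -34, -30, -40, 49] -> [10, 49] -> [10] -> [-10] -> -10
  [20, -29, -31] -> [20] -> [20] -> [-20] -> -20
  [44, -10, -19, -42, 24, -6, 18, 37, -8, -46] -> [44, 24, 18, 37] -> [44, 24, 18] -> [-44, -24, -18] -> -86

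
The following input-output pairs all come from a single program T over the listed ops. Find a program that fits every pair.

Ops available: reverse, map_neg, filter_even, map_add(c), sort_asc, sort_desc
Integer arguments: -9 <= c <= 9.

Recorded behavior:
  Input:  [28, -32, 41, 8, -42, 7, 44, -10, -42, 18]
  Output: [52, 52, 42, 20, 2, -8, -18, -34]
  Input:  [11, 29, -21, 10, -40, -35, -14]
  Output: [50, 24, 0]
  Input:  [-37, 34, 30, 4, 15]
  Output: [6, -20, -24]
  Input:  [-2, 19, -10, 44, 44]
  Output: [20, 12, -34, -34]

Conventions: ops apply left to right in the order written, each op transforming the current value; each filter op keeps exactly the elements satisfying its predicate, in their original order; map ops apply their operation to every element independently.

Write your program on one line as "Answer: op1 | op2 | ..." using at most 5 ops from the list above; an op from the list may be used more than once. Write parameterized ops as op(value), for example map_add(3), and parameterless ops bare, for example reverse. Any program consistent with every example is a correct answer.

filter_even | map_neg | map_add(8) | sort_desc | map_add(2)

Check, running the answer program on each example:
  [28, -32, 41, 8, -42, 7, 44, -10, -42, 18] -> [28, -32, 8, -42, 44, -10, -42, 18] -> [-28, 32, -8, 42, -44, 10, 42, -18] -> [-20, 40, 0, 50, -36, 18, 50, -10] -> [50, 50, 40, 18, 0, -10, -20, -36] -> [52, 52, 42, 20, 2, -8, -18, -34]
  [11, 29, -21, 10, -40, -35, -14] -> [10, -40, -14] -> [-10, 40, 14] -> [-2, 48, 22] -> [48, 22, -2] -> [50, 24, 0]
  [-37, 34, 30, 4, 15] -> [34, 30, 4] -> [-34, -30, -4] -> [-26, -22, 4] -> [4, -22, -26] -> [6, -20, -24]
  [-2, 19, -10, 44, 44] -> [-2, -10, 44, 44] -> [2, 10, -44, -44] -> [10, 18, -36, -36] -> [18, 10, -36, -36] -> [20, 12, -34, -34]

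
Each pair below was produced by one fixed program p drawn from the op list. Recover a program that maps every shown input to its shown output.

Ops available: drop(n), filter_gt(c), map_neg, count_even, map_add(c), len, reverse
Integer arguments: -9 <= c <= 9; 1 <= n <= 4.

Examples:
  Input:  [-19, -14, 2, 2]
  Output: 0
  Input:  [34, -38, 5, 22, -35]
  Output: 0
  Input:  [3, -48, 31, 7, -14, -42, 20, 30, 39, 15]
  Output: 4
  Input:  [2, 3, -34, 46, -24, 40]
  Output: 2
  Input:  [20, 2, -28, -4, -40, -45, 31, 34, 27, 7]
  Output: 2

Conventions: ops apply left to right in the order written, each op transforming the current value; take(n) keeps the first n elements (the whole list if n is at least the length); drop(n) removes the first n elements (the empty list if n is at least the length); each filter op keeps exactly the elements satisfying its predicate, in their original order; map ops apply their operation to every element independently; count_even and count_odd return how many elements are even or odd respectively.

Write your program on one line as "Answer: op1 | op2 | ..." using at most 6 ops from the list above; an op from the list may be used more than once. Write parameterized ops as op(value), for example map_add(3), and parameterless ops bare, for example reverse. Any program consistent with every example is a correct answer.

drop(4) | map_add(8) | reverse | map_neg | count_even

Check, running the answer program on each example:
  [-19, -14, 2, 2] -> [] -> [] -> [] -> [] -> 0
  [34, -38, 5, 22, -35] -> [-35] -> [-27] -> [-27] -> [27] -> 0
  [3, -48, 31, 7, -14, -42, 20, 30, 39, 15] -> [-14, -42, 20, 30, 39, 15] -> [-6, -34, 28, 38, 47, 23] -> [23, 47, 38, 28, -34, -6] -> [-23, -47, -38, -28, 34, 6] -> 4
  [2, 3, -34, 46, -24, 40] -> [-24, 40] -> [-16, 48] -> [48, -16] -> [-48, 16] -> 2
  [20, 2, -28, -4, -40, -45, 31, 34, 27, 7] -> [-40, -45, 31, 34, 27, 7] -> [-32, -37, 39, 42, 35, 15] -> [15, 35, 42, 39, -37, -32] -> [-15, -35, -42, -39, 37, 32] -> 2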